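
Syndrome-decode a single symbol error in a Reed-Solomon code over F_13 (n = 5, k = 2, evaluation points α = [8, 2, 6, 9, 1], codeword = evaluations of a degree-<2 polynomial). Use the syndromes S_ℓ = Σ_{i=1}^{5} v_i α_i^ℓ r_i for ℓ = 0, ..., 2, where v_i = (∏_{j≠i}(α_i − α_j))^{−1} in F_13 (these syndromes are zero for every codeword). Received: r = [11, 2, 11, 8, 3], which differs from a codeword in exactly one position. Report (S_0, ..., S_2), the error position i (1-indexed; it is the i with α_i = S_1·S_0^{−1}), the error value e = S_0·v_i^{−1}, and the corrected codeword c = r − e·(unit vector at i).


S = (4, 6, 9), error at position 1, error magnitude e = 2, c = [9, 2, 11, 8, 3].

Step 1: column multipliers v_i = (∏_{j≠i}(α_i − α_j))^{−1} mod 13.
  i = 1 (α = 8): (8−2)(8−6)(8−9)(8−1) = 6·2·(−1)·7 = −84 ≡ 7, so v_1 = 7^{−1} = 2 (mod 13).
  i = 2 (α = 2): (2−8)(2−6)(2−9)(2−1) = (−6)·(−4)·(−7)·1 = −168 ≡ 1, so v_2 = 1^{−1} = 1 (mod 13).
  i = 3 (α = 6): (6−8)(6−2)(6−9)(6−1) = (−2)·4·(−3)·5 = 120 ≡ 3, so v_3 = 3^{−1} = 9 (mod 13).
  i = 4 (α = 9): (9−8)(9−2)(9−6)(9−1) = 1·7·3·8 = 168 ≡ 12, so v_4 = 12^{−1} = 12 (mod 13).
  i = 5 (α = 1): (1−8)(1−2)(1−6)(1−9) = (−7)·(−1)·(−5)·(−8) = 280 ≡ 7, so v_5 = 7^{−1} = 2 (mod 13).
  v = [2, 1, 9, 12, 2].
Step 2: syndromes of r = [11, 2, 11, 8, 3] (all sums mod 13).
  S_0 = Σ v_i r_i = 2·11 + 1·2 + 9·11 + 12·8 + 2·3 = 225 ≡ 4.
  S_1 = Σ v_i α_i r_i = 2·8·11 + 1·2·2 + 9·6·11 + 12·9·8 + 2·1·3 = 1644 ≡ 6.
  α_i^2 mod 13 = [12, 4, 10, 3, 1].
  S_2 = Σ v_i α_i^2 r_i = 2·12·11 + 1·4·2 + 9·10·11 + 12·3·8 + 2·1·3 = 1556 ≡ 9.
  S = (4, 6, 9) ≠ 0, so r is not a codeword (an error is present).
Step 3: locate the error. For a single error e at position i, S_ℓ = v_i·e·α_i^ℓ, so α_err = S_1/S_0.
  S_0^{−1} = 4^{−1} = 10 (mod 13), so α_err = 6·10 = 60 ≡ 8 = α_1. Error position i = 1.
  Consistency check: S_2/S_1 = 9·11 = 99 ≡ 8 = α_err ✓ (single-error assumption holds).
Step 4: error magnitude e = S_0/v_1 = S_0·∏_{j≠1}(α_1 − α_j) = 4·7 = 28 ≡ 2 (mod 13).
Step 5: correct position 1: c_1 = r_1 − e = 11 − 2 ≡ 9 (mod 13). Hence c = [9, 2, 11, 8, 3].
  Check: interpolating c through the α_i gives m(x) = 4 + 12·x (degree < 2) with m(α_i) = c_i for every i, so c is indeed a codeword.


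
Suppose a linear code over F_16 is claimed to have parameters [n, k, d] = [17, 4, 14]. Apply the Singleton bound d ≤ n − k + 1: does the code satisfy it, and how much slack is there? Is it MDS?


Singleton RHS = n − k + 1 = 14, slack = 0, bound satisfied, MDS.

Singleton bound: d ≤ n − k + 1.
Here n = 17, k = 4, so n − k + 1 = 14.
Given d = 14, check d ≤ 14: YES.
Slack = (n − k + 1) − d = 0.
The code is MDS (slack = 0).
Description: the claimed parameters are [17, 4, 14]_16; such a code would be MDS (meets Singleton bound).


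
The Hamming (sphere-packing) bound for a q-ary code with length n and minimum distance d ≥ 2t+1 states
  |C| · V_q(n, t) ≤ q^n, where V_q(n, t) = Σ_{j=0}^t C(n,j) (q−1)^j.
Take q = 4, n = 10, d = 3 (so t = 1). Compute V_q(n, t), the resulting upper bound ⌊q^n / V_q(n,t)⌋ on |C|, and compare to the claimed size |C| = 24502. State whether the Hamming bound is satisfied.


V_q(n, t) = 31, q^n = 1048576, Hamming bound = 33825, |C| = 24502 ≤ bound (satisfied).

Step 1: Compute V_q(n, t) = Σ_{j=0}^1 C(n, j) (q−1)^j.
  j = 0: C(10,0)·(3)^0 = 1·1 = 1.
  j = 1: C(10,1)·(3)^1 = 10·3 = 30.
  V_q(n, t) = 1 + 30 = 31.
Step 2: q^n = 4^10 = 1048576.
Step 3: Hamming bound ⌊q^n / V_q(n,t)⌋ = ⌊1048576/31⌋ = 33825.
Step 4: Compare |C| = 24502 to 33825: satisfied.
The claimed |C| lies below the Hamming bound.


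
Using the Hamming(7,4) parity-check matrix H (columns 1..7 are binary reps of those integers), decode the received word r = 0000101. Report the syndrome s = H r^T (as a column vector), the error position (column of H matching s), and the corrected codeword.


s = (0, 1, 0)^T, error position = 2, corrected codeword c = 0100101

Compute s = H r^T mod 2 one row at a time:
  s_1 = 0 + 1 + 0 + 1 = 2 ≡ 0 (mod 2).
  s_2 = 0 + 0 + 0 + 1 = 1 ≡ 1 (mod 2).
  s_3 = 0 + 0 + 1 + 1 = 2 ≡ 0 (mod 2).
s = (0, 1, 0)^T — this equals column 2 of H (binary 010), so error is at position 2.
Correct: flip bit 2 of r = 0000101 to get c = 0100101.


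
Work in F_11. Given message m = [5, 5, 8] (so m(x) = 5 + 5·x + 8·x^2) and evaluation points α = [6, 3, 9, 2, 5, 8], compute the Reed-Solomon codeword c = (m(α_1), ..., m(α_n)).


c = [4, 4, 5, 3, 10, 7]

Message polynomial: m(x) = 5 + 5·x + 8·x^2 (mod 11).
For each evaluation point α_i, compute m(α_i) mod 11:
  α_1 = 6: Horner steps 8 → 9 → 4, so m(6) = 4.
  α_2 = 3: Horner steps 8 → 7 → 4, so m(3) = 4.
  α_3 = 9: Horner steps 8 → 0 → 5, so m(9) = 5.
  α_4 = 2: Horner steps 8 → 10 → 3, so m(2) = 3.
  α_5 = 5: Horner steps 8 → 1 → 10, so m(5) = 10.
  α_6 = 8: Horner steps 8 → 3 → 7, so m(8) = 7.
Codeword c = [4, 4, 5, 3, 10, 7] ∈ F_11^6.


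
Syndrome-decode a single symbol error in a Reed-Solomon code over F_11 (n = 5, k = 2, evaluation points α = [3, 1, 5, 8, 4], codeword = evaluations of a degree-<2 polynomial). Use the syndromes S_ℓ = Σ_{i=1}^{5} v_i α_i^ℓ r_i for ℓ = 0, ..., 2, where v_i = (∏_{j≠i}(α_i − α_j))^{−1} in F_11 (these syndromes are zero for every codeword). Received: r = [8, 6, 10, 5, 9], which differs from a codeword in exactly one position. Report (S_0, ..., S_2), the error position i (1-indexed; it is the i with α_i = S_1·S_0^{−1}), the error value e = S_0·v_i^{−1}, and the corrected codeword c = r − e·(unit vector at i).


S = (7, 1, 8), error at position 4, error magnitude e = 3, c = [8, 6, 10, 2, 9].

Step 1: column multipliers v_i = (∏_{j≠i}(α_i − α_j))^{−1} mod 11.
  i = 1 (α = 3): (3−1)(3−5)(3−8)(3−4) = 2·(−2)·(−5)·(−1) = −20 ≡ 2, so v_1 = 2^{−1} = 6 (mod 11).
  i = 2 (α = 1): (1−3)(1−5)(1−8)(1−4) = (−2)·(−4)·(−7)·(−3) = 168 ≡ 3, so v_2 = 3^{−1} = 4 (mod 11).
  i = 3 (α = 5): (5−3)(5−1)(5−8)(5−4) = 2·4·(−3)·1 = −24 ≡ 9, so v_3 = 9^{−1} = 5 (mod 11).
  i = 4 (α = 8): (8−3)(8−1)(8−5)(8−4) = 5·7·3·4 = 420 ≡ 2, so v_4 = 2^{−1} = 6 (mod 11).
  i = 5 (α = 4): (4−3)(4−1)(4−5)(4−8) = 1·3·(−1)·(−4) = 12 ≡ 1, so v_5 = 1^{−1} = 1 (mod 11).
  v = [6, 4, 5, 6, 1].
Step 2: syndromes of r = [8, 6, 10, 5, 9] (all sums mod 11).
  S_0 = Σ v_i r_i = 6·8 + 4·6 + 5·10 + 6·5 + 1·9 = 161 ≡ 7.
  S_1 = Σ v_i α_i r_i = 6·3·8 + 4·1·6 + 5·5·10 + 6·8·5 + 1·4·9 = 694 ≡ 1.
  α_i^2 mod 11 = [9, 1, 3, 9, 5].
  S_2 = Σ v_i α_i^2 r_i = 6·9·8 + 4·1·6 + 5·3·10 + 6·9·5 + 1·5·9 = 921 ≡ 8.
  S = (7, 1, 8) ≠ 0, so r is not a codeword (an error is present).
Step 3: locate the error. For a single error e at position i, S_ℓ = v_i·e·α_i^ℓ, so α_err = S_1/S_0.
  S_0^{−1} = 7^{−1} = 8 (mod 11), so α_err = 1·8 = 8 ≡ 8 = α_4. Error position i = 4.
  Consistency check: S_2/S_1 = 8·1 = 8 ≡ 8 = α_err ✓ (single-error assumption holds).
Step 4: error magnitude e = S_0/v_4 = S_0·∏_{j≠4}(α_4 − α_j) = 7·2 = 14 ≡ 3 (mod 11).
Step 5: correct position 4: c_4 = r_4 − e = 5 − 3 ≡ 2 (mod 11). Hence c = [8, 6, 10, 2, 9].
  Check: interpolating c through the α_i gives m(x) = 5 + 1·x (degree < 2) with m(α_i) = c_i for every i, so c is indeed a codeword.


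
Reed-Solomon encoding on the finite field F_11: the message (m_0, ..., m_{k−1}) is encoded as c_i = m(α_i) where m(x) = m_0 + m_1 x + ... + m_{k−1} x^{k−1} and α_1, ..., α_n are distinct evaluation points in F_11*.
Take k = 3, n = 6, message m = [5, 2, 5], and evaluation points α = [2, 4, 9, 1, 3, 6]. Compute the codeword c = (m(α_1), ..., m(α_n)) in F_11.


c = [7, 5, 10, 1, 1, 10]

Message polynomial: m(x) = 5 + 2·x + 5·x^2 (mod 11).
For each evaluation point α_i, compute m(α_i) mod 11:
  α_1 = 2: Horner steps 5 → 1 → 7, so m(2) = 7.
  α_2 = 4: Horner steps 5 → 0 → 5, so m(4) = 5.
  α_3 = 9: Horner steps 5 → 3 → 10, so m(9) = 10.
  α_4 = 1: Horner steps 5 → 7 → 1, so m(1) = 1.
  α_5 = 3: Horner steps 5 → 6 → 1, so m(3) = 1.
  α_6 = 6: Horner steps 5 → 10 → 10, so m(6) = 10.
Codeword c = [7, 5, 10, 1, 1, 10] ∈ F_11^6.


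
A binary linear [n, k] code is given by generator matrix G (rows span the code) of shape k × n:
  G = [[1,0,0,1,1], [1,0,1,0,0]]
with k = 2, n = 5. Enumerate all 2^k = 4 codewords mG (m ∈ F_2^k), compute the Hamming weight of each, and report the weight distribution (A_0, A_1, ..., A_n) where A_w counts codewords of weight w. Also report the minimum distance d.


Weight distribution: A_0 = 1, A_2 = 1, A_3 = 2. Minimum distance d = 2.

Enumerate all 2^2 = 4 messages m ∈ F_2^2.
For each, compute codeword c = mG in F_2^5, then tally its weight.
  m = 00 → c = 00000, weight = 0.
  m = 10 → c = 10011, weight = 3.
  m = 01 → c = 10100, weight = 2.
  m = 11 → c = 00111, weight = 3.
Tally weights:
  weight 0: 1 codewords.
  weight 2: 1 codewords.
  weight 3: 2 codewords.
Minimum distance d = smallest w > 0 with A_w > 0 = 2.
Sanity: Σ A_w = 4 = 2^2 = 4 ✓.


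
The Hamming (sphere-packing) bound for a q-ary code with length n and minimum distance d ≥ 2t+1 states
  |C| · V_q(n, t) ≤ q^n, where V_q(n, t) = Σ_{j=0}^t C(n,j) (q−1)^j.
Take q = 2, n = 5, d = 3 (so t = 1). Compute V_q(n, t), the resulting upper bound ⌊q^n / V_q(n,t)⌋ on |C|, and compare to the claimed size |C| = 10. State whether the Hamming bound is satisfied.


V_q(n, t) = 6, q^n = 32, Hamming bound = 5, |C| = 10 > bound (violated).

Step 1: Compute V_q(n, t) = Σ_{j=0}^1 C(n, j) (q−1)^j.
  j = 0: C(5,0)·(1)^0 = 1·1 = 1.
  j = 1: C(5,1)·(1)^1 = 5·1 = 5.
  V_q(n, t) = 1 + 5 = 6.
Step 2: q^n = 2^5 = 32.
Step 3: Hamming bound ⌊q^n / V_q(n,t)⌋ = ⌊32/6⌋ = 5.
Step 4: Compare |C| = 10 to 5: violated.
The claimed |C| lies above the Hamming bound, so no 2-ary code of length 5 with d ≥ 3 can have 10 codewords.


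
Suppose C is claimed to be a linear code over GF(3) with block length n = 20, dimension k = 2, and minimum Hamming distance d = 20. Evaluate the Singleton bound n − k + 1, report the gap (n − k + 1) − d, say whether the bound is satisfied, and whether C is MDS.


Singleton RHS = n − k + 1 = 19, slack = -1, bound violated (no such code; not MDS).

Singleton bound: d ≤ n − k + 1.
Here n = 20, k = 2, so n − k + 1 = 19.
Given d = 20, check d ≤ 19: NO.
Slack = (n − k + 1) − d = -1.
The slack is negative: d = 20 exceeds n − k + 1 = 19 by 1, so the Singleton bound is violated and no linear [20, 2, 20]_3 code can exist. In particular it is not MDS (MDS requires d = n − k + 1 exactly).
Description: the claimed parameters are [20, 2, 20]_3; such a code would be impossible (violates the Singleton bound).


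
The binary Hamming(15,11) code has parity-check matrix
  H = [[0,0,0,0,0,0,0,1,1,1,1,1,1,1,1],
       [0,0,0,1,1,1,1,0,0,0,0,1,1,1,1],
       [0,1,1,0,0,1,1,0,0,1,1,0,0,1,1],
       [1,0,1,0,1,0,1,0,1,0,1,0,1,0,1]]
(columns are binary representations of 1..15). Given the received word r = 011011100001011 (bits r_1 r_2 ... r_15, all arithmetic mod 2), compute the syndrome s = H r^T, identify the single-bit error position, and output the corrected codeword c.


s = (1, 0, 0, 0)^T, error position = 8, corrected codeword c = 011011110001011

Compute s = H r^T mod 2 one row at a time:
  s_1 = 0 + 0 + 0 + 0 + 1 + 0 + 1 + 1 = 3 ≡ 1 (mod 2).
  s_2 = 0 + 1 + 1 + 1 + 1 + 0 + 1 + 1 = 6 ≡ 0 (mod 2).
  s_3 = 1 + 1 + 1 + 1 + 0 + 0 + 1 + 1 = 6 ≡ 0 (mod 2).
  s_4 = 0 + 1 + 1 + 1 + 0 + 0 + 0 + 1 = 4 ≡ 0 (mod 2).
s = (1, 0, 0, 0)^T — this equals column 8 of H (binary 1000), so error is at position 8.
Correct: flip bit 8 of r = 011011100001011 to get c = 011011110001011.


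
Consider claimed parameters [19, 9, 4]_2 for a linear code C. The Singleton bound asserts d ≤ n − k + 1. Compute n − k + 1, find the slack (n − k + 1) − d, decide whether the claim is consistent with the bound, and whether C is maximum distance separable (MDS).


Singleton RHS = n − k + 1 = 11, slack = 7, bound satisfied, not MDS.

Singleton bound: d ≤ n − k + 1.
Here n = 19, k = 9, so n − k + 1 = 11.
Given d = 4, check d ≤ 11: YES.
Slack = (n − k + 1) − d = 7.
The code is NOT MDS (slack = 7 > 0).
Description: the claimed parameters are [19, 9, 4]_2; such a code would be non-MDS.


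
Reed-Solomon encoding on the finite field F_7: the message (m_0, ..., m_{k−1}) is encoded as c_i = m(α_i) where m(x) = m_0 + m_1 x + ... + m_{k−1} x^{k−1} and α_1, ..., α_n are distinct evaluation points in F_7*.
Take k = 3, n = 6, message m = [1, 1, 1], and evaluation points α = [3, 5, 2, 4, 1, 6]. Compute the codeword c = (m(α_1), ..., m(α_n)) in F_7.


c = [6, 3, 0, 0, 3, 1]

Message polynomial: m(x) = 1 + 1·x + 1·x^2 (mod 7).
For each evaluation point α_i, compute m(α_i) mod 7:
  α_1 = 3: Horner steps 1 → 4 → 6, so m(3) = 6.
  α_2 = 5: Horner steps 1 → 6 → 3, so m(5) = 3.
  α_3 = 2: Horner steps 1 → 3 → 0, so m(2) = 0.
  α_4 = 4: Horner steps 1 → 5 → 0, so m(4) = 0.
  α_5 = 1: Horner steps 1 → 2 → 3, so m(1) = 3.
  α_6 = 6: Horner steps 1 → 0 → 1, so m(6) = 1.
Codeword c = [6, 3, 0, 0, 3, 1] ∈ F_7^6.


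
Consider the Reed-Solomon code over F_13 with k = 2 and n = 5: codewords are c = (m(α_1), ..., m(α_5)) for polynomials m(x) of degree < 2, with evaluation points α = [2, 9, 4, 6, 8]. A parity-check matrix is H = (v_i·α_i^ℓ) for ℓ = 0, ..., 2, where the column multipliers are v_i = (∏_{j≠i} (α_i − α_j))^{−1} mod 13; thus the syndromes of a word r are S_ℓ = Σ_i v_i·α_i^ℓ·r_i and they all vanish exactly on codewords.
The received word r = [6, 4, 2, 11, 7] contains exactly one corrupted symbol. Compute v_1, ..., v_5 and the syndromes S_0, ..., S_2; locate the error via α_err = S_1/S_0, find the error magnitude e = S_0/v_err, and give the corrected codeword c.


S = (12, 4, 10), error at position 2, error magnitude e = 12, c = [6, 5, 2, 11, 7].

Step 1: column multipliers v_i = (∏_{j≠i}(α_i − α_j))^{−1} mod 13.
  i = 1 (α = 2): (2−9)(2−4)(2−6)(2−8) = (−7)·(−2)·(−4)·(−6) = 336 ≡ 11, so v_1 = 11^{−1} = 6 (mod 13).
  i = 2 (α = 9): (9−2)(9−4)(9−6)(9−8) = 7·5·3·1 = 105 ≡ 1, so v_2 = 1^{−1} = 1 (mod 13).
  i = 3 (α = 4): (4−2)(4−9)(4−6)(4−8) = 2·(−5)·(−2)·(−4) = −80 ≡ 11, so v_3 = 11^{−1} = 6 (mod 13).
  i = 4 (α = 6): (6−2)(6−9)(6−4)(6−8) = 4·(−3)·2·(−2) = 48 ≡ 9, so v_4 = 9^{−1} = 3 (mod 13).
  i = 5 (α = 8): (8−2)(8−9)(8−4)(8−6) = 6·(−1)·4·2 = −48 ≡ 4, so v_5 = 4^{−1} = 10 (mod 13).
  v = [6, 1, 6, 3, 10].
Step 2: syndromes of r = [6, 4, 2, 11, 7] (all sums mod 13).
  S_0 = Σ v_i r_i = 6·6 + 1·4 + 6·2 + 3·11 + 10·7 = 155 ≡ 12.
  S_1 = Σ v_i α_i r_i = 6·2·6 + 1·9·4 + 6·4·2 + 3·6·11 + 10·8·7 = 914 ≡ 4.
  α_i^2 mod 13 = [4, 3, 3, 10, 12].
  S_2 = Σ v_i α_i^2 r_i = 6·4·6 + 1·3·4 + 6·3·2 + 3·10·11 + 10·12·7 = 1362 ≡ 10.
  S = (12, 4, 10) ≠ 0, so r is not a codeword (an error is present).
Step 3: locate the error. For a single error e at position i, S_ℓ = v_i·e·α_i^ℓ, so α_err = S_1/S_0.
  S_0^{−1} = 12^{−1} = 12 (mod 13), so α_err = 4·12 = 48 ≡ 9 = α_2. Error position i = 2.
  Consistency check: S_2/S_1 = 10·10 = 100 ≡ 9 = α_err ✓ (single-error assumption holds).
Step 4: error magnitude e = S_0/v_2 = S_0·∏_{j≠2}(α_2 − α_j) = 12·1 = 12 ≡ 12 (mod 13).
Step 5: correct position 2: c_2 = r_2 − e = 4 − 12 ≡ 5 (mod 13). Hence c = [6, 5, 2, 11, 7].
  Check: interpolating c through the α_i gives m(x) = 10 + 11·x (degree < 2) with m(α_i) = c_i for every i, so c is indeed a codeword.


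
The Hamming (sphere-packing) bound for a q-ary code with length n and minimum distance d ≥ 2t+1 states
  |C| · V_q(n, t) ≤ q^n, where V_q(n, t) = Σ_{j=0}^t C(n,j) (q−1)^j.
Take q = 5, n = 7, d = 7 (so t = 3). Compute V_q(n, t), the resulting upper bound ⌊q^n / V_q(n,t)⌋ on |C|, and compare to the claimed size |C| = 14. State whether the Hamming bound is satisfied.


V_q(n, t) = 2605, q^n = 78125, Hamming bound = 29, |C| = 14 ≤ bound (satisfied).

Step 1: Compute V_q(n, t) = Σ_{j=0}^3 C(n, j) (q−1)^j.
  j = 0: C(7,0)·(4)^0 = 1·1 = 1.
  j = 1: C(7,1)·(4)^1 = 7·4 = 28.
  j = 2: C(7,2)·(4)^2 = 21·16 = 336.
  j = 3: C(7,3)·(4)^3 = 35·64 = 2240.
  V_q(n, t) = 1 + 28 + 336 + 2240 = 2605.
Step 2: q^n = 5^7 = 78125.
Step 3: Hamming bound ⌊q^n / V_q(n,t)⌋ = ⌊78125/2605⌋ = 29.
Step 4: Compare |C| = 14 to 29: satisfied.
The claimed |C| lies below the Hamming bound.


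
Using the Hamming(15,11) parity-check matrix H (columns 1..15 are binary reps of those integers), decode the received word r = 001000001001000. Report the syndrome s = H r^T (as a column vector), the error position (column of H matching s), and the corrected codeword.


s = (0, 1, 1, 0)^T, error position = 6, corrected codeword c = 001001001001000

Compute s = H r^T mod 2 one row at a time:
  s_1 = 0 + 1 + 0 + 0 + 1 + 0 + 0 + 0 = 2 ≡ 0 (mod 2).
  s_2 = 0 + 0 + 0 + 0 + 1 + 0 + 0 + 0 = 1 ≡ 1 (mod 2).
  s_3 = 0 + 1 + 0 + 0 + 0 + 0 + 0 + 0 = 1 ≡ 1 (mod 2).
  s_4 = 0 + 1 + 0 + 0 + 1 + 0 + 0 + 0 = 2 ≡ 0 (mod 2).
s = (0, 1, 1, 0)^T — this equals column 6 of H (binary 0110), so error is at position 6.
Correct: flip bit 6 of r = 001000001001000 to get c = 001001001001000.


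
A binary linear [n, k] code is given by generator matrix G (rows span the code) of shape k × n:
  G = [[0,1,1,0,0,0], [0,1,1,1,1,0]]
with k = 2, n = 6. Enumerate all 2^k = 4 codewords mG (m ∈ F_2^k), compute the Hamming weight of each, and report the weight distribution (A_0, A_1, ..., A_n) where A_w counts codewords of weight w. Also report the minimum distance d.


Weight distribution: A_0 = 1, A_2 = 2, A_4 = 1. Minimum distance d = 2.

Enumerate all 2^2 = 4 messages m ∈ F_2^2.
For each, compute codeword c = mG in F_2^6, then tally its weight.
  m = 00 → c = 000000, weight = 0.
  m = 10 → c = 011000, weight = 2.
  m = 01 → c = 011110, weight = 4.
  m = 11 → c = 000110, weight = 2.
Tally weights:
  weight 0: 1 codewords.
  weight 2: 2 codewords.
  weight 4: 1 codewords.
Minimum distance d = smallest w > 0 with A_w > 0 = 2.
Sanity: Σ A_w = 4 = 2^2 = 4 ✓.


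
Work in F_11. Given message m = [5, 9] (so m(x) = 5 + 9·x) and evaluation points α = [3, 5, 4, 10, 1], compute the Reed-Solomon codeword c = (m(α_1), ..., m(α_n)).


c = [10, 6, 8, 7, 3]

Message polynomial: m(x) = 5 + 9·x (mod 11).
For each evaluation point α_i, compute m(α_i) mod 11:
  α_1 = 3: Horner steps 9 → 10, so m(3) = 10.
  α_2 = 5: Horner steps 9 → 6, so m(5) = 6.
  α_3 = 4: Horner steps 9 → 8, so m(4) = 8.
  α_4 = 10: Horner steps 9 → 7, so m(10) = 7.
  α_5 = 1: Horner steps 9 → 3, so m(1) = 3.
Codeword c = [10, 6, 8, 7, 3] ∈ F_11^5.


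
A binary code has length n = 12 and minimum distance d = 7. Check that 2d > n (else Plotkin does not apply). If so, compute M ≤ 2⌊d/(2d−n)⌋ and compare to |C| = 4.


Plotkin bound M ≤ 6; given |C| = 4 ≤ bound (satisfied).

Check applicability: 2d = 14, n = 12.
2d − n = 2 > 0, so Plotkin applies.
Compute d/(2d−n) = 7/2 ≈ 3.5000.
⌊d/(2d−n)⌋ = 3.
Plotkin bound: M ≤ 2·3 = 6.
Given |C| = 4, check: satisfied.
This |C| is below the Plotkin bound.


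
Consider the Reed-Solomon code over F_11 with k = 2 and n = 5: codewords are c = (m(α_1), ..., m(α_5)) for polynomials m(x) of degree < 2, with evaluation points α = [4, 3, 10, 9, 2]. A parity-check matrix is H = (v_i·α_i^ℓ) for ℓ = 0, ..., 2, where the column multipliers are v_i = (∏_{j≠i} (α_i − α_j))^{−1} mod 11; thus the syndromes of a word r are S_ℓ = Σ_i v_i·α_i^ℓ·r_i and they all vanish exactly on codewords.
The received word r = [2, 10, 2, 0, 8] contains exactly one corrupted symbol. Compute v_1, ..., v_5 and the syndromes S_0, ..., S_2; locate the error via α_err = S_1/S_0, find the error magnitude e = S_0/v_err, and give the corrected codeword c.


S = (9, 3, 1), error at position 1, error magnitude e = 1, c = [1, 10, 2, 0, 8].

Step 1: column multipliers v_i = (∏_{j≠i}(α_i − α_j))^{−1} mod 11.
  i = 1 (α = 4): (4−3)(4−10)(4−9)(4−2) = 1·(−6)·(−5)·2 = 60 ≡ 5, so v_1 = 5^{−1} = 9 (mod 11).
  i = 2 (α = 3): (3−4)(3−10)(3−9)(3−2) = (−1)·(−7)·(−6)·1 = −42 ≡ 2, so v_2 = 2^{−1} = 6 (mod 11).
  i = 3 (α = 10): (10−4)(10−3)(10−9)(10−2) = 6·7·1·8 = 336 ≡ 6, so v_3 = 6^{−1} = 2 (mod 11).
  i = 4 (α = 9): (9−4)(9−3)(9−10)(9−2) = 5·6·(−1)·7 = −210 ≡ 10, so v_4 = 10^{−1} = 10 (mod 11).
  i = 5 (α = 2): (2−4)(2−3)(2−10)(2−9) = (−2)·(−1)·(−8)·(−7) = 112 ≡ 2, so v_5 = 2^{−1} = 6 (mod 11).
  v = [9, 6, 2, 10, 6].
Step 2: syndromes of r = [2, 10, 2, 0, 8] (all sums mod 11).
  S_0 = Σ v_i r_i = 9·2 + 6·10 + 2·2 + 10·0 + 6·8 = 130 ≡ 9.
  S_1 = Σ v_i α_i r_i = 9·4·2 + 6·3·10 + 2·10·2 + 10·9·0 + 6·2·8 = 388 ≡ 3.
  α_i^2 mod 11 = [5, 9, 1, 4, 4].
  S_2 = Σ v_i α_i^2 r_i = 9·5·2 + 6·9·10 + 2·1·2 + 10·4·0 + 6·4·8 = 826 ≡ 1.
  S = (9, 3, 1) ≠ 0, so r is not a codeword (an error is present).
Step 3: locate the error. For a single error e at position i, S_ℓ = v_i·e·α_i^ℓ, so α_err = S_1/S_0.
  S_0^{−1} = 9^{−1} = 5 (mod 11), so α_err = 3·5 = 15 ≡ 4 = α_1. Error position i = 1.
  Consistency check: S_2/S_1 = 1·4 = 4 ≡ 4 = α_err ✓ (single-error assumption holds).
Step 4: error magnitude e = S_0/v_1 = S_0·∏_{j≠1}(α_1 − α_j) = 9·5 = 45 ≡ 1 (mod 11).
Step 5: correct position 1: c_1 = r_1 − e = 2 − 1 ≡ 1 (mod 11). Hence c = [1, 10, 2, 0, 8].
  Check: interpolating c through the α_i gives m(x) = 4 + 2·x (degree < 2) with m(α_i) = c_i for every i, so c is indeed a codeword.


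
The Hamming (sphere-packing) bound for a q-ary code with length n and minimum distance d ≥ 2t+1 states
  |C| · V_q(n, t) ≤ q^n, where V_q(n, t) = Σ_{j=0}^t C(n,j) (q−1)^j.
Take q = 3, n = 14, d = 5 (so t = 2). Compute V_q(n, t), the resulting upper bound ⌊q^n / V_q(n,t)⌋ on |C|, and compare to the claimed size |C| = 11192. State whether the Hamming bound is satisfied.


V_q(n, t) = 393, q^n = 4782969, Hamming bound = 12170, |C| = 11192 ≤ bound (satisfied).

Step 1: Compute V_q(n, t) = Σ_{j=0}^2 C(n, j) (q−1)^j.
  j = 0: C(14,0)·(2)^0 = 1·1 = 1.
  j = 1: C(14,1)·(2)^1 = 14·2 = 28.
  j = 2: C(14,2)·(2)^2 = 91·4 = 364.
  V_q(n, t) = 1 + 28 + 364 = 393.
Step 2: q^n = 3^14 = 4782969.
Step 3: Hamming bound ⌊q^n / V_q(n,t)⌋ = ⌊4782969/393⌋ = 12170.
Step 4: Compare |C| = 11192 to 12170: satisfied.
The claimed |C| lies below the Hamming bound.


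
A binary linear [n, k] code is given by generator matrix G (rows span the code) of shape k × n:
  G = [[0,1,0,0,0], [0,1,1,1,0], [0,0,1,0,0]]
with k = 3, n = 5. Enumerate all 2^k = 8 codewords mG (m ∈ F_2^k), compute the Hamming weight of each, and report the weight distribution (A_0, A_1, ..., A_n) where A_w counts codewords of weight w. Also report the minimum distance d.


Weight distribution: A_0 = 1, A_1 = 3, A_2 = 3, A_3 = 1. Minimum distance d = 1.

Enumerate all 2^3 = 8 messages m ∈ F_2^3.
For each, compute codeword c = mG in F_2^5, then tally its weight.
  m = 000 → c = 00000, weight = 0.
  m = 100 → c = 01000, weight = 1.
  m = 010 → c = 01110, weight = 3.
  m = 110 → c = 00110, weight = 2.
  m = 001 → c = 00100, weight = 1.
  m = 101 → c = 01100, weight = 2.
  m = 011 → c = 01010, weight = 2.
  m = 111 → c = 00010, weight = 1.
Tally weights:
  weight 0: 1 codewords.
  weight 1: 3 codewords.
  weight 2: 3 codewords.
  weight 3: 1 codewords.
Minimum distance d = smallest w > 0 with A_w > 0 = 1.
Sanity: Σ A_w = 8 = 2^3 = 8 ✓.


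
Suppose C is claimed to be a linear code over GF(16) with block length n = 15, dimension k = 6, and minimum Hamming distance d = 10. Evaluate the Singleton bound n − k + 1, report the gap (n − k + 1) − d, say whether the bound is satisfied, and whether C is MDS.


Singleton RHS = n − k + 1 = 10, slack = 0, bound satisfied, MDS.

Singleton bound: d ≤ n − k + 1.
Here n = 15, k = 6, so n − k + 1 = 10.
Given d = 10, check d ≤ 10: YES.
Slack = (n − k + 1) − d = 0.
The code is MDS (slack = 0).
Description: the claimed parameters are [15, 6, 10]_16; such a code would be MDS (meets Singleton bound).


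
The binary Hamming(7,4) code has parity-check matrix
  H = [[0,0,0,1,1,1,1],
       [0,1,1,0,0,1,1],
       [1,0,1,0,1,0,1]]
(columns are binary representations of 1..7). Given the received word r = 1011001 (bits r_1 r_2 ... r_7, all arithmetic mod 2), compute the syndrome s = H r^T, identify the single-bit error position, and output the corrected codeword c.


s = (0, 0, 1)^T, error position = 1, corrected codeword c = 0011001

Compute s = H r^T mod 2 one row at a time:
  s_1 = 1 + 0 + 0 + 1 = 2 ≡ 0 (mod 2).
  s_2 = 0 + 1 + 0 + 1 = 2 ≡ 0 (mod 2).
  s_3 = 1 + 1 + 0 + 1 = 3 ≡ 1 (mod 2).
s = (0, 0, 1)^T — this equals column 1 of H (binary 001), so error is at position 1.
Correct: flip bit 1 of r = 1011001 to get c = 0011001.


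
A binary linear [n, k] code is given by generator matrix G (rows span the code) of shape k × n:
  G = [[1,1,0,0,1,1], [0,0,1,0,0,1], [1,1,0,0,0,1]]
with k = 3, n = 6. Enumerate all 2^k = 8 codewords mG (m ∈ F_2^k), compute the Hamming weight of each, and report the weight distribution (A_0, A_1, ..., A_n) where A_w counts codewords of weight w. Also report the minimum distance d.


Weight distribution: A_0 = 1, A_1 = 1, A_2 = 1, A_3 = 3, A_4 = 2. Minimum distance d = 1.

Enumerate all 2^3 = 8 messages m ∈ F_2^3.
For each, compute codeword c = mG in F_2^6, then tally its weight.
  m = 000 → c = 000000, weight = 0.
  m = 100 → c = 110011, weight = 4.
  m = 010 → c = 001001, weight = 2.
  m = 110 → c = 111010, weight = 4.
  m = 001 → c = 110001, weight = 3.
  m = 101 → c = 000010, weight = 1.
  m = 011 → c = 111000, weight = 3.
  m = 111 → c = 001011, weight = 3.
Tally weights:
  weight 0: 1 codewords.
  weight 1: 1 codewords.
  weight 2: 1 codewords.
  weight 3: 3 codewords.
  weight 4: 2 codewords.
Minimum distance d = smallest w > 0 with A_w > 0 = 1.
Sanity: Σ A_w = 8 = 2^3 = 8 ✓.


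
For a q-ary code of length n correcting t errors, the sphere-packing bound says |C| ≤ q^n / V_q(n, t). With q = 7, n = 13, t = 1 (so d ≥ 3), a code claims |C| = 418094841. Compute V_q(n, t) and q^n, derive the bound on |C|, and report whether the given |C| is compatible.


V_q(n, t) = 79, q^n = 96889010407, Hamming bound = 1226443169, |C| = 418094841 ≤ bound (satisfied).

Step 1: Compute V_q(n, t) = Σ_{j=0}^1 C(n, j) (q−1)^j.
  j = 0: C(13,0)·(6)^0 = 1·1 = 1.
  j = 1: C(13,1)·(6)^1 = 13·6 = 78.
  V_q(n, t) = 1 + 78 = 79.
Step 2: q^n = 7^13 = 96889010407.
Step 3: Hamming bound ⌊q^n / V_q(n,t)⌋ = ⌊96889010407/79⌋ = 1226443169.
Step 4: Compare |C| = 418094841 to 1226443169: satisfied.
The claimed |C| lies below the Hamming bound.


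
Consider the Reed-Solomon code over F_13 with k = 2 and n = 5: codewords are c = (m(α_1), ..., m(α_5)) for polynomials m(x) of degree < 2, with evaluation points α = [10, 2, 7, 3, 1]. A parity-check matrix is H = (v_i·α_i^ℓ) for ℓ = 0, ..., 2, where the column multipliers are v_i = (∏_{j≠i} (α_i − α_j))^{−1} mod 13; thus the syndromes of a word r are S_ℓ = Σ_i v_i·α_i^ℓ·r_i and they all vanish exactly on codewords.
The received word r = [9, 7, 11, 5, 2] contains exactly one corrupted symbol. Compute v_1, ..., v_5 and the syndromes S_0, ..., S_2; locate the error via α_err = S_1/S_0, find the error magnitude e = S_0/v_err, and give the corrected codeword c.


S = (3, 6, 12), error at position 2, error magnitude e = 10, c = [9, 10, 11, 5, 2].

Step 1: column multipliers v_i = (∏_{j≠i}(α_i − α_j))^{−1} mod 13.
  i = 1 (α = 10): (10−2)(10−7)(10−3)(10−1) = 8·3·7·9 = 1512 ≡ 4, so v_1 = 4^{−1} = 10 (mod 13).
  i = 2 (α = 2): (2−10)(2−7)(2−3)(2−1) = (−8)·(−5)·(−1)·1 = −40 ≡ 12, so v_2 = 12^{−1} = 12 (mod 13).
  i = 3 (α = 7): (7−10)(7−2)(7−3)(7−1) = (−3)·5·4·6 = −360 ≡ 4, so v_3 = 4^{−1} = 10 (mod 13).
  i = 4 (α = 3): (3−10)(3−2)(3−7)(3−1) = (−7)·1·(−4)·2 = 56 ≡ 4, so v_4 = 4^{−1} = 10 (mod 13).
  i = 5 (α = 1): (1−10)(1−2)(1−7)(1−3) = (−9)·(−1)·(−6)·(−2) = 108 ≡ 4, so v_5 = 4^{−1} = 10 (mod 13).
  v = [10, 12, 10, 10, 10].
Step 2: syndromes of r = [9, 7, 11, 5, 2] (all sums mod 13).
  S_0 = Σ v_i r_i = 10·9 + 12·7 + 10·11 + 10·5 + 10·2 = 354 ≡ 3.
  S_1 = Σ v_i α_i r_i = 10·10·9 + 12·2·7 + 10·7·11 + 10·3·5 + 10·1·2 = 2008 ≡ 6.
  α_i^2 mod 13 = [9, 4, 10, 9, 1].
  S_2 = Σ v_i α_i^2 r_i = 10·9·9 + 12·4·7 + 10·10·11 + 10·9·5 + 10·1·2 = 2716 ≡ 12.
  S = (3, 6, 12) ≠ 0, so r is not a codeword (an error is present).
Step 3: locate the error. For a single error e at position i, S_ℓ = v_i·e·α_i^ℓ, so α_err = S_1/S_0.
  S_0^{−1} = 3^{−1} = 9 (mod 13), so α_err = 6·9 = 54 ≡ 2 = α_2. Error position i = 2.
  Consistency check: S_2/S_1 = 12·11 = 132 ≡ 2 = α_err ✓ (single-error assumption holds).
Step 4: error magnitude e = S_0/v_2 = S_0·∏_{j≠2}(α_2 − α_j) = 3·12 = 36 ≡ 10 (mod 13).
Step 5: correct position 2: c_2 = r_2 − e = 7 − 10 ≡ 10 (mod 13). Hence c = [9, 10, 11, 5, 2].
  Check: interpolating c through the α_i gives m(x) = 7 + 8·x (degree < 2) with m(α_i) = c_i for every i, so c is indeed a codeword.


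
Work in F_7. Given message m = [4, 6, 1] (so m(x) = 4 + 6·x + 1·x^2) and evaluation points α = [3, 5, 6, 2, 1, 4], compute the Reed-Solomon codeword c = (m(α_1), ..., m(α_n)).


c = [3, 3, 6, 6, 4, 2]

Message polynomial: m(x) = 4 + 6·x + 1·x^2 (mod 7).
For each evaluation point α_i, compute m(α_i) mod 7:
  α_1 = 3: Horner steps 1 → 2 → 3, so m(3) = 3.
  α_2 = 5: Horner steps 1 → 4 → 3, so m(5) = 3.
  α_3 = 6: Horner steps 1 → 5 → 6, so m(6) = 6.
  α_4 = 2: Horner steps 1 → 1 → 6, so m(2) = 6.
  α_5 = 1: Horner steps 1 → 0 → 4, so m(1) = 4.
  α_6 = 4: Horner steps 1 → 3 → 2, so m(4) = 2.
Codeword c = [3, 3, 6, 6, 4, 2] ∈ F_7^6.


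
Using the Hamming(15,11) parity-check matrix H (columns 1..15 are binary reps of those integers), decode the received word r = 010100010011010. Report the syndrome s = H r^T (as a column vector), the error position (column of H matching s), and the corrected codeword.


s = (0, 1, 1, 1)^T, error position = 7, corrected codeword c = 010100110011010

Compute s = H r^T mod 2 one row at a time:
  s_1 = 1 + 0 + 0 + 1 + 1 + 0 + 1 + 0 = 4 ≡ 0 (mod 2).
  s_2 = 1 + 0 + 0 + 0 + 1 + 0 + 1 + 0 = 3 ≡ 1 (mod 2).
  s_3 = 1 + 0 + 0 + 0 + 0 + 1 + 1 + 0 = 3 ≡ 1 (mod 2).
  s_4 = 0 + 0 + 0 + 0 + 0 + 1 + 0 + 0 = 1 ≡ 1 (mod 2).
s = (0, 1, 1, 1)^T — this equals column 7 of H (binary 0111), so error is at position 7.
Correct: flip bit 7 of r = 010100010011010 to get c = 010100110011010.


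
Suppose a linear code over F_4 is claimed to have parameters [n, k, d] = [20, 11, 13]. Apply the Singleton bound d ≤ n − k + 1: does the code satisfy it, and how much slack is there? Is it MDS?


Singleton RHS = n − k + 1 = 10, slack = -3, bound violated (no such code; not MDS).

Singleton bound: d ≤ n − k + 1.
Here n = 20, k = 11, so n − k + 1 = 10.
Given d = 13, check d ≤ 10: NO.
Slack = (n − k + 1) − d = -3.
The slack is negative: d = 13 exceeds n − k + 1 = 10 by 3, so the Singleton bound is violated and no linear [20, 11, 13]_4 code can exist. In particular it is not MDS (MDS requires d = n − k + 1 exactly).
Description: the claimed parameters are [20, 11, 13]_4; such a code would be impossible (violates the Singleton bound).


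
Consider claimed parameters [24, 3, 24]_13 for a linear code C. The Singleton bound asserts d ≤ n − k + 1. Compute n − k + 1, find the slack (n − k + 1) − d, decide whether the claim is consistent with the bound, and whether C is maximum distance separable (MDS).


Singleton RHS = n − k + 1 = 22, slack = -2, bound violated (no such code; not MDS).

Singleton bound: d ≤ n − k + 1.
Here n = 24, k = 3, so n − k + 1 = 22.
Given d = 24, check d ≤ 22: NO.
Slack = (n − k + 1) − d = -2.
The slack is negative: d = 24 exceeds n − k + 1 = 22 by 2, so the Singleton bound is violated and no linear [24, 3, 24]_13 code can exist. In particular it is not MDS (MDS requires d = n − k + 1 exactly).
Description: the claimed parameters are [24, 3, 24]_13; such a code would be impossible (violates the Singleton bound).


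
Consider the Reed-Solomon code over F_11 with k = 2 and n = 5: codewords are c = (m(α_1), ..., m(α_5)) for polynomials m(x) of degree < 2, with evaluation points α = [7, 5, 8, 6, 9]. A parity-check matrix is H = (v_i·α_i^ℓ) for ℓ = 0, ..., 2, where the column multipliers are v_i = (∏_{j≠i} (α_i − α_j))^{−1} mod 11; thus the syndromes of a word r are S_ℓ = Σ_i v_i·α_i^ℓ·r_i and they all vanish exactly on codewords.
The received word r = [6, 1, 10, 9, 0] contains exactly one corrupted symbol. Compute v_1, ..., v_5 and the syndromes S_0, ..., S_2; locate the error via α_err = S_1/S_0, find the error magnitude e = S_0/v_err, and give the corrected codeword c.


S = (8, 9, 6), error at position 3, error magnitude e = 7, c = [6, 1, 3, 9, 0].

Step 1: column multipliers v_i = (∏_{j≠i}(α_i − α_j))^{−1} mod 11.
  i = 1 (α = 7): (7−5)(7−8)(7−6)(7−9) = 2·(−1)·1·(−2) = 4 ≡ 4, so v_1 = 4^{−1} = 3 (mod 11).
  i = 2 (α = 5): (5−7)(5−8)(5−6)(5−9) = (−2)·(−3)·(−1)·(−4) = 24 ≡ 2, so v_2 = 2^{−1} = 6 (mod 11).
  i = 3 (α = 8): (8−7)(8−5)(8−6)(8−9) = 1·3·2·(−1) = −6 ≡ 5, so v_3 = 5^{−1} = 9 (mod 11).
  i = 4 (α = 6): (6−7)(6−5)(6−8)(6−9) = (−1)·1·(−2)·(−3) = −6 ≡ 5, so v_4 = 5^{−1} = 9 (mod 11).
  i = 5 (α = 9): (9−7)(9−5)(9−8)(9−6) = 2·4·1·3 = 24 ≡ 2, so v_5 = 2^{−1} = 6 (mod 11).
  v = [3, 6, 9, 9, 6].
Step 2: syndromes of r = [6, 1, 10, 9, 0] (all sums mod 11).
  S_0 = Σ v_i r_i = 3·6 + 6·1 + 9·10 + 9·9 + 6·0 = 195 ≡ 8.
  S_1 = Σ v_i α_i r_i = 3·7·6 + 6·5·1 + 9·8·10 + 9·6·9 + 6·9·0 = 1362 ≡ 9.
  α_i^2 mod 11 = [5, 3, 9, 3, 4].
  S_2 = Σ v_i α_i^2 r_i = 3·5·6 + 6·3·1 + 9·9·10 + 9·3·9 + 6·4·0 = 1161 ≡ 6.
  S = (8, 9, 6) ≠ 0, so r is not a codeword (an error is present).
Step 3: locate the error. For a single error e at position i, S_ℓ = v_i·e·α_i^ℓ, so α_err = S_1/S_0.
  S_0^{−1} = 8^{−1} = 7 (mod 11), so α_err = 9·7 = 63 ≡ 8 = α_3. Error position i = 3.
  Consistency check: S_2/S_1 = 6·5 = 30 ≡ 8 = α_err ✓ (single-error assumption holds).
Step 4: error magnitude e = S_0/v_3 = S_0·∏_{j≠3}(α_3 − α_j) = 8·5 = 40 ≡ 7 (mod 11).
Step 5: correct position 3: c_3 = r_3 − e = 10 − 7 ≡ 3 (mod 11). Hence c = [6, 1, 3, 9, 0].
  Check: interpolating c through the α_i gives m(x) = 5 + 8·x (degree < 2) with m(α_i) = c_i for every i, so c is indeed a codeword.


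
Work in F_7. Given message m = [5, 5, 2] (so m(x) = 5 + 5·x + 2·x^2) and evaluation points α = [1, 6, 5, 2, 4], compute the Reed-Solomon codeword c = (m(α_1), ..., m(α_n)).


c = [5, 2, 3, 2, 1]

Message polynomial: m(x) = 5 + 5·x + 2·x^2 (mod 7).
For each evaluation point α_i, compute m(α_i) mod 7:
  α_1 = 1: Horner steps 2 → 0 → 5, so m(1) = 5.
  α_2 = 6: Horner steps 2 → 3 → 2, so m(6) = 2.
  α_3 = 5: Horner steps 2 → 1 → 3, so m(5) = 3.
  α_4 = 2: Horner steps 2 → 2 → 2, so m(2) = 2.
  α_5 = 4: Horner steps 2 → 6 → 1, so m(4) = 1.
Codeword c = [5, 2, 3, 2, 1] ∈ F_7^5.


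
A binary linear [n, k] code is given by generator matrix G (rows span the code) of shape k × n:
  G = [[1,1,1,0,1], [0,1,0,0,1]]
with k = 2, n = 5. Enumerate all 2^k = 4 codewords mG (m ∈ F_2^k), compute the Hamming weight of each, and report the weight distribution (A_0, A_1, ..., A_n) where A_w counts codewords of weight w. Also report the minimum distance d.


Weight distribution: A_0 = 1, A_2 = 2, A_4 = 1. Minimum distance d = 2.

Enumerate all 2^2 = 4 messages m ∈ F_2^2.
For each, compute codeword c = mG in F_2^5, then tally its weight.
  m = 00 → c = 00000, weight = 0.
  m = 10 → c = 11101, weight = 4.
  m = 01 → c = 01001, weight = 2.
  m = 11 → c = 10100, weight = 2.
Tally weights:
  weight 0: 1 codewords.
  weight 2: 2 codewords.
  weight 4: 1 codewords.
Minimum distance d = smallest w > 0 with A_w > 0 = 2.
Sanity: Σ A_w = 4 = 2^2 = 4 ✓.


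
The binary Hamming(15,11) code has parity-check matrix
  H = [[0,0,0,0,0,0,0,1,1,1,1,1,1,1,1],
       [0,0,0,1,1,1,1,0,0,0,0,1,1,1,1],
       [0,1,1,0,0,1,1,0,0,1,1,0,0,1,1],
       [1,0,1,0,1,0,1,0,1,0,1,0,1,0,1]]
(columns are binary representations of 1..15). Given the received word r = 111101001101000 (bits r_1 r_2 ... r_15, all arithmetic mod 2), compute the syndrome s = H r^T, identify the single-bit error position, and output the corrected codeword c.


s = (1, 1, 0, 1)^T, error position = 13, corrected codeword c = 111101001101100

Compute s = H r^T mod 2 one row at a time:
  s_1 = 0 + 1 + 1 + 0 + 1 + 0 + 0 + 0 = 3 ≡ 1 (mod 2).
  s_2 = 1 + 0 + 1 + 0 + 1 + 0 + 0 + 0 = 3 ≡ 1 (mod 2).
  s_3 = 1 + 1 + 1 + 0 + 1 + 0 + 0 + 0 = 4 ≡ 0 (mod 2).
  s_4 = 1 + 1 + 0 + 0 + 1 + 0 + 0 + 0 = 3 ≡ 1 (mod 2).
s = (1, 1, 0, 1)^T — this equals column 13 of H (binary 1101), so error is at position 13.
Correct: flip bit 13 of r = 111101001101000 to get c = 111101001101100.


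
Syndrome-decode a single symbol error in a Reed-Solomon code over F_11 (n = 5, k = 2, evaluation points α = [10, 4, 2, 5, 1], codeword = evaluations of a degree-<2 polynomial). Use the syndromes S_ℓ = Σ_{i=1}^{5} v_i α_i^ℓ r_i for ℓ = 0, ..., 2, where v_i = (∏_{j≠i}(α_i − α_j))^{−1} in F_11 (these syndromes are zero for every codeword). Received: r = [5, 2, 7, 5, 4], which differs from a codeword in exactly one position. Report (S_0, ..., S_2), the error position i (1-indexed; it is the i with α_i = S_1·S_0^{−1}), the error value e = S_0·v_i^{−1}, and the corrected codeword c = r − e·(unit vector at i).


S = (10, 1, 10), error at position 1, error magnitude e = 7, c = [9, 2, 7, 5, 4].

Step 1: column multipliers v_i = (∏_{j≠i}(α_i − α_j))^{−1} mod 11.
  i = 1 (α = 10): (10−4)(10−2)(10−5)(10−1) = 6·8·5·9 = 2160 ≡ 4, so v_1 = 4^{−1} = 3 (mod 11).
  i = 2 (α = 4): (4−10)(4−2)(4−5)(4−1) = (−6)·2·(−1)·3 = 36 ≡ 3, so v_2 = 3^{−1} = 4 (mod 11).
  i = 3 (α = 2): (2−10)(2−4)(2−5)(2−1) = (−8)·(−2)·(−3)·1 = −48 ≡ 7, so v_3 = 7^{−1} = 8 (mod 11).
  i = 4 (α = 5): (5−10)(5−4)(5−2)(5−1) = (−5)·1·3·4 = −60 ≡ 6, so v_4 = 6^{−1} = 2 (mod 11).
  i = 5 (α = 1): (1−10)(1−4)(1−2)(1−5) = (−9)·(−3)·(−1)·(−4) = 108 ≡ 9, so v_5 = 9^{−1} = 5 (mod 11).
  v = [3, 4, 8, 2, 5].
Step 2: syndromes of r = [5, 2, 7, 5, 4] (all sums mod 11).
  S_0 = Σ v_i r_i = 3·5 + 4·2 + 8·7 + 2·5 + 5·4 = 109 ≡ 10.
  S_1 = Σ v_i α_i r_i = 3·10·5 + 4·4·2 + 8·2·7 + 2·5·5 + 5·1·4 = 364 ≡ 1.
  α_i^2 mod 11 = [1, 5, 4, 3, 1].
  S_2 = Σ v_i α_i^2 r_i = 3·1·5 + 4·5·2 + 8·4·7 + 2·3·5 + 5·1·4 = 329 ≡ 10.
  S = (10, 1, 10) ≠ 0, so r is not a codeword (an error is present).
Step 3: locate the error. For a single error e at position i, S_ℓ = v_i·e·α_i^ℓ, so α_err = S_1/S_0.
  S_0^{−1} = 10^{−1} = 10 (mod 11), so α_err = 1·10 = 10 ≡ 10 = α_1. Error position i = 1.
  Consistency check: S_2/S_1 = 10·1 = 10 ≡ 10 = α_err ✓ (single-error assumption holds).
Step 4: error magnitude e = S_0/v_1 = S_0·∏_{j≠1}(α_1 − α_j) = 10·4 = 40 ≡ 7 (mod 11).
Step 5: correct position 1: c_1 = r_1 − e = 5 − 7 ≡ 9 (mod 11). Hence c = [9, 2, 7, 5, 4].
  Check: interpolating c through the α_i gives m(x) = 1 + 3·x (degree < 2) with m(α_i) = c_i for every i, so c is indeed a codeword.
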